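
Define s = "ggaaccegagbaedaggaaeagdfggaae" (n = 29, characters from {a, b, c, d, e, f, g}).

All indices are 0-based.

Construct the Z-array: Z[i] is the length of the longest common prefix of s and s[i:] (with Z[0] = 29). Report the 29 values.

[29, 1, 0, 0, 0, 0, 0, 1, 0, 1, 0, 0, 0, 0, 0, 4, 1, 0, 0, 0, 0, 1, 0, 0, 4, 1, 0, 0, 0]

Z[0]=29
i=1: fresh scan; Z[1]=1 scan→box=[1,2)
i=2: fresh scan; Z[2]=0
i=3: fresh scan; Z[3]=0
i=4: fresh scan; Z[4]=0
i=5: fresh scan; Z[5]=0
i=6: fresh scan; Z[6]=0
i=7: fresh scan; Z[7]=1 scan→box=[7,8)
i=8: fresh scan; Z[8]=0
i=9: fresh scan; Z[9]=1 scan→box=[9,10)
i=10: fresh scan; Z[10]=0
i=11: fresh scan; Z[11]=0
i=12: fresh scan; Z[12]=0
i=13: fresh scan; Z[13]=0
i=14: fresh scan; Z[14]=0
i=15: fresh scan; Z[15]=4 scan→box=[15,19)
i=16: min(r-i=3, Z[1]=1)=1; Z[16]=1
i=17: min(r-i=2, Z[2]=0)=0; Z[17]=0
i=18: min(r-i=1, Z[3]=0)=0; Z[18]=0
i=19: fresh scan; Z[19]=0
i=20: fresh scan; Z[20]=0
i=21: fresh scan; Z[21]=1 scan→box=[21,22)
i=22: fresh scan; Z[22]=0
i=23: fresh scan; Z[23]=0
i=24: fresh scan; Z[24]=4 scan→box=[24,28)
i=25: min(r-i=3, Z[1]=1)=1; Z[25]=1
i=26: min(r-i=2, Z[2]=0)=0; Z[26]=0
i=27: min(r-i=1, Z[3]=0)=0; Z[27]=0
i=28: fresh scan; Z[28]=0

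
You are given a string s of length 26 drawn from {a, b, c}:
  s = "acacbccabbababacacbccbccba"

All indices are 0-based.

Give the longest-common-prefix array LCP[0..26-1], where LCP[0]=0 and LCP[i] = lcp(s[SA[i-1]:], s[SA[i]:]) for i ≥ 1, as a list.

[0, 1, 3, 2, 1, 7, 2, 5, 0, 2, 4, 2, 1, 1, 3, 4, 0, 2, 6, 1, 2, 4, 5, 1, 2, 3]

rank→(start, suffix):
  0 → (25, 'a')
  1 → (10, 'ababacacbccbccba')
  2 → (12, 'abacacbccbccba')
  3 → (7, 'abbababacacbccbccba')
  4 → (0, 'acacbccabbababacacbccbccba')
  5 → (14, 'acacbccbccba')
  6 → (2, 'acbccabbababacacbccbccba')
  7 → (16, 'acbccbccba')
  8 → (24, 'ba')
  9 → (9, 'bababacacbccbccba')
  10 → (11, 'babacacbccbccba')
  11 → (13, 'bacacbccbccba')
  12 → (8, 'bbababacacbccbccba')
  13 → (4, 'bccabbababacacbccbccba')
  14 → (21, 'bccba')
  15 → (18, 'bccbccba')
  16 → (6, 'cabbababacacbccbccba')
  17 → (1, 'cacbccabbababacacbccbccba')
  18 → (15, 'cacbccbccba')
  19 → (23, 'cba')
  20 → (3, 'cbccabbababacacbccbccba')
  21 → (20, 'cbccba')
  22 → (17, 'cbccbccba')
  23 → (5, 'ccabbababacacbccbccba')
  24 → (22, 'ccba')
  25 → (19, 'ccbccba')

SA = [25, 10, 12, 7, 0, 14, 2, 16, 24, 9, 11, 13, 8, 4, 21, 18, 6, 1, 15, 23, 3, 20, 17, 5, 22, 19]
[i] adj suffixes → lcp
  [1] 25/10 → 1 ('a')
  [2] 10/12 → 3 ('aba')
  [3] 12/7 → 2 ('ab')
  [4] 7/0 → 1 ('a')
  [5] 0/14 → 7 ('acacbcc')
  [6] 14/2 → 2 ('ac')
  [7] 2/16 → 5 ('acbcc')
  [8] 16/24 → 0 ('')
  [9] 24/9 → 2 ('ba')
  [10] 9/11 → 4 ('baba')
  [11] 11/13 → 2 ('ba')
  [12] 13/8 → 1 ('b')
  [13] 8/4 → 1 ('b')
  [14] 4/21 → 3 ('bcc')
  [15] 21/18 → 4 ('bccb')
  [16] 18/6 → 0 ('')
  [17] 6/1 → 2 ('ca')
  [18] 1/15 → 6 ('cacbcc')
  [19] 15/23 → 1 ('c')
  [20] 23/3 → 2 ('cb')
  [21] 3/20 → 4 ('cbcc')
  [22] 20/17 → 5 ('cbccb')
  [23] 17/5 → 1 ('c')
  [24] 5/22 → 2 ('cc')
  [25] 22/19 → 3 ('ccb')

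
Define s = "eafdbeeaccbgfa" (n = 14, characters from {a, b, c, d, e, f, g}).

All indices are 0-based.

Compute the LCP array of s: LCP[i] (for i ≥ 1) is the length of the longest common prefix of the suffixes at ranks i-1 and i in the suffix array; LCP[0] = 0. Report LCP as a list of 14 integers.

sorted suffixes:
  #0 SA[0]=13  'a'
  #1 SA[1]=7  'accbgfa'
  #2 SA[2]=1  'afdbeeaccbgfa'
  #3 SA[3]=4  'beeaccbgfa'
  #4 SA[4]=10  'bgfa'
  #5 SA[5]=9  'cbgfa'
  #6 SA[6]=8  'ccbgfa'
  #7 SA[7]=3  'dbeeaccbgfa'
  #8 SA[8]=6  'eaccbgfa'
  #9 SA[9]=0  'eafdbeeaccbgfa'
  #10 SA[10]=5  'eeaccbgfa'
  #11 SA[11]=12  'fa'
  #12 SA[12]=2  'fdbeeaccbgfa'
  #13 SA[13]=11  'gfa'

SA = [13, 7, 1, 4, 10, 9, 8, 3, 6, 0, 5, 12, 2, 11]
[i] adj suffixes → lcp
  [1] 13/7 → 1 ('a')
  [2] 7/1 → 1 ('a')
  [3] 1/4 → 0 ('')
  [4] 4/10 → 1 ('b')
  [5] 10/9 → 0 ('')
  [6] 9/8 → 1 ('c')
  [7] 8/3 → 0 ('')
  [8] 3/6 → 0 ('')
  [9] 6/0 → 2 ('ea')
  [10] 0/5 → 1 ('e')
  [11] 5/12 → 0 ('')
  [12] 12/2 → 1 ('f')
  [13] 2/11 → 0 ('')

[0, 1, 1, 0, 1, 0, 1, 0, 0, 2, 1, 0, 1, 0]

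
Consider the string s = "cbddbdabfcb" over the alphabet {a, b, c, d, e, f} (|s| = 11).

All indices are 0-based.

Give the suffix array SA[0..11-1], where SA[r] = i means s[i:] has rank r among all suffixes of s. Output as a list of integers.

rank→(start, suffix):
  0 → (6, 'abfcb')
  1 → (10, 'b')
  2 → (4, 'bdabfcb')
  3 → (1, 'bddbdabfcb')
  4 → (7, 'bfcb')
  5 → (9, 'cb')
  6 → (0, 'cbddbdabfcb')
  7 → (5, 'dabfcb')
  8 → (3, 'dbdabfcb')
  9 → (2, 'ddbdabfcb')
  10 → (8, 'fcb')

[6, 10, 4, 1, 7, 9, 0, 5, 3, 2, 8]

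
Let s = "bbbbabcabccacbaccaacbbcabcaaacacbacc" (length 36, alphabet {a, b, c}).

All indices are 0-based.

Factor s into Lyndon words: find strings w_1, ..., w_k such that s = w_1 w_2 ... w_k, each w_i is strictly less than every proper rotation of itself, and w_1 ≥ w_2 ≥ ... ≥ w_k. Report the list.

emit factor 1: 'b' (i=0, period=1)
emit factor 2: 'b' (i=1, period=1)
emit factor 3: 'b' (i=2, period=1)
emit factor 4: 'b' (i=3, period=1)
emit factor 5: 'abcabccacbacc' (i=4, period=13)
emit factor 6: 'aacbbcabc' (i=17, period=9)
emit factor 7: 'aaacacbacc' (i=26, period=10)

["b", "b", "b", "b", "abcabccacbacc", "aacbbcabc", "aaacacbacc"]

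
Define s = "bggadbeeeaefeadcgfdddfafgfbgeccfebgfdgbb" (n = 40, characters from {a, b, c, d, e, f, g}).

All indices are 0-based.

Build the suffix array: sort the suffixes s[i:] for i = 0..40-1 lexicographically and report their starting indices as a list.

rank→(start, suffix):
  0 → (3, 'adbeeeaefeadcgfdddfafgfbgeccfebgfdgbb')
  1 → (13, 'adcgfdddfafgfbgeccfebgfdgbb')
  2 → (9, 'aefeadcgfdddfafgfbgeccfebgfdgbb')
  3 → (22, 'afgfbgeccfebgfdgbb')
  4 → (39, 'b')
  5 → (38, 'bb')
  6 → (5, 'beeeaefeadcgfdddfafgfbgeccfebgfdgbb')
  7 → (26, 'bgeccfebgfdgbb')
  8 → (33, 'bgfdgbb')
  9 → (0, 'bggadbeeeaefeadcgfdddfafgfbgeccfebgfdgbb')
  10 → (29, 'ccfebgfdgbb')
  11 → (30, 'cfebgfdgbb')
  12 → (15, 'cgfdddfafgfbgeccfebgfdgbb')
  13 → (4, 'dbeeeaefeadcgfdddfafgfbgeccfebgfdgbb')
  14 → (14, 'dcgfdddfafgfbgeccfebgfdgbb')
  15 → (18, 'dddfafgfbgeccfebgfdgbb')
  16 → (19, 'ddfafgfbgeccfebgfdgbb')
  17 → (20, 'dfafgfbgeccfebgfdgbb')
  18 → (36, 'dgbb')
  19 → (12, 'eadcgfdddfafgfbgeccfebgfdgbb')
  20 → (8, 'eaefeadcgfdddfafgfbgeccfebgfdgbb')
  21 → (32, 'ebgfdgbb')
  22 → (28, 'eccfebgfdgbb')
  23 → (7, 'eeaefeadcgfdddfafgfbgeccfebgfdgbb')
  24 → (6, 'eeeaefeadcgfdddfafgfbgeccfebgfdgbb')
  25 → (10, 'efeadcgfdddfafgfbgeccfebgfdgbb')
  26 → (21, 'fafgfbgeccfebgfdgbb')
  27 → (25, 'fbgeccfebgfdgbb')
  28 → (17, 'fdddfafgfbgeccfebgfdgbb')
  29 → (35, 'fdgbb')
  30 → (11, 'feadcgfdddfafgfbgeccfebgfdgbb')
  31 → (31, 'febgfdgbb')
  32 → (23, 'fgfbgeccfebgfdgbb')
  33 → (2, 'gadbeeeaefeadcgfdddfafgfbgeccfebgfdgbb')
  34 → (37, 'gbb')
  35 → (27, 'geccfebgfdgbb')
  36 → (24, 'gfbgeccfebgfdgbb')
  37 → (16, 'gfdddfafgfbgeccfebgfdgbb')
  38 → (34, 'gfdgbb')
  39 → (1, 'ggadbeeeaefeadcgfdddfafgfbgeccfebgfdgbb')

[3, 13, 9, 22, 39, 38, 5, 26, 33, 0, 29, 30, 15, 4, 14, 18, 19, 20, 36, 12, 8, 32, 28, 7, 6, 10, 21, 25, 17, 35, 11, 31, 23, 2, 37, 27, 24, 16, 34, 1]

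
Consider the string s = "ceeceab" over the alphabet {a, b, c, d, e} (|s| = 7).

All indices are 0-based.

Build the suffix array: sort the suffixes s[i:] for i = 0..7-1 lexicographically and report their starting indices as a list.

[5, 6, 3, 0, 4, 2, 1]

rank | idx | suffix
   0 |   5 | ab
   1 |   6 | b
   2 |   3 | ceab
   3 |   0 | ceeceab
   4 |   4 | eab
   5 |   2 | eceab
   6 |   1 | eeceab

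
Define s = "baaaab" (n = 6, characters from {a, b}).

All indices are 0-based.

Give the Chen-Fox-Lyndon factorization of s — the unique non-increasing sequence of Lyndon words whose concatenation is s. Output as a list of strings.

["b", "aaaab"]

emit factor 1: 'b' (i=0, period=1)
emit factor 2: 'aaaab' (i=1, period=5)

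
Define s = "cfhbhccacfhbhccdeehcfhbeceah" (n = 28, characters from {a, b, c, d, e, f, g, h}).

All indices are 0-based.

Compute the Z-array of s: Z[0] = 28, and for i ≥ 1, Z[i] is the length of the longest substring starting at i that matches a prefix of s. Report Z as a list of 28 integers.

Z[0]=28
i=1: i≥r, start 0; Z[1]=0
i=2: i≥r, start 0; Z[2]=0
i=3: i≥r, start 0; Z[3]=0
i=4: i≥r, start 0; Z[4]=0
i=5: i≥r, start 0; Z[5]=1 grow→box=[5,6)
i=6: i≥r, start 0; Z[6]=1 grow→box=[6,7)
i=7: i≥r, start 0; Z[7]=0
i=8: i≥r, start 0; Z[8]=7 grow→box=[8,15)
i=9: min(r-i=6, Z[1]=0)=0; Z[9]=0
i=10: min(r-i=5, Z[2]=0)=0; Z[10]=0
i=11: min(r-i=4, Z[3]=0)=0; Z[11]=0
i=12: min(r-i=3, Z[4]=0)=0; Z[12]=0
i=13: min(r-i=2, Z[5]=1)=1; Z[13]=1
i=14: min(r-i=1, Z[6]=1)=1; Z[14]=1
i=15: i≥r, start 0; Z[15]=0
i=16: i≥r, start 0; Z[16]=0
i=17: i≥r, start 0; Z[17]=0
i=18: i≥r, start 0; Z[18]=0
i=19: i≥r, start 0; Z[19]=4 grow→box=[19,23)
i=20: min(r-i=3, Z[1]=0)=0; Z[20]=0
i=21: min(r-i=2, Z[2]=0)=0; Z[21]=0
i=22: min(r-i=1, Z[3]=0)=0; Z[22]=0
i=23: i≥r, start 0; Z[23]=0
i=24: i≥r, start 0; Z[24]=1 grow→box=[24,25)
i=25: i≥r, start 0; Z[25]=0
i=26: i≥r, start 0; Z[26]=0
i=27: i≥r, start 0; Z[27]=0

[28, 0, 0, 0, 0, 1, 1, 0, 7, 0, 0, 0, 0, 1, 1, 0, 0, 0, 0, 4, 0, 0, 0, 0, 1, 0, 0, 0]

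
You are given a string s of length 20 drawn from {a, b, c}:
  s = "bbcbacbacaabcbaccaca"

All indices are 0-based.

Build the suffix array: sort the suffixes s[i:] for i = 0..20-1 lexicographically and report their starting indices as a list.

rank | idx | suffix
   0 |  19 | a
   1 |   9 | aabcbaccaca
   2 |  10 | abcbaccaca
   3 |  17 | aca
   4 |   7 | acaabcbaccaca
   5 |   4 | acbacaabcbaccaca
   6 |  14 | accaca
   7 |   6 | bacaabcbaccaca
   8 |   3 | bacbacaabcbaccaca
   9 |  13 | baccaca
  10 |   0 | bbcbacbacaabcbaccaca
  11 |   1 | bcbacbacaabcbaccaca
  12 |  11 | bcbaccaca
  13 |  18 | ca
  14 |   8 | caabcbaccaca
  15 |  16 | caca
  16 |   5 | cbacaabcbaccaca
  17 |   2 | cbacbacaabcbaccaca
  18 |  12 | cbaccaca
  19 |  15 | ccaca

[19, 9, 10, 17, 7, 4, 14, 6, 3, 13, 0, 1, 11, 18, 8, 16, 5, 2, 12, 15]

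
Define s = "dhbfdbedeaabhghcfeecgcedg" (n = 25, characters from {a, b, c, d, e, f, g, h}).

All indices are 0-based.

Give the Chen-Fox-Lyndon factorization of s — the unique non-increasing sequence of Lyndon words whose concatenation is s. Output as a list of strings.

["dh", "bfd", "bede", "aabhghcfeecgcedg"]

emit factor 1: 'dh' (i=0, period=2)
emit factor 2: 'bfd' (i=2, period=3)
emit factor 3: 'bede' (i=5, period=4)
emit factor 4: 'aabhghcfeecgcedg' (i=9, period=16)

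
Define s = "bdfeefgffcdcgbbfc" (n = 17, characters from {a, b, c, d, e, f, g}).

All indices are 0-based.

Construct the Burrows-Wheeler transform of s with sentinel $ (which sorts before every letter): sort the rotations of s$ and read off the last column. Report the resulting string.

rank  rotation            last
    0  $bdfeefgffcdcgbbfc  c
    1  bbfc$bdfeefgffcdcg  g
    2  bdfeefgffcdcgbbfc$  $
    3  bfc$bdfeefgffcdcgb  b
    4  c$bdfeefgffcdcgbbf  f
    5  cdcgbbfc$bdfeefgff  f
    6  cgbbfc$bdfeefgffcd  d
    7  dcgbbfc$bdfeefgffc  c
    8  dfeefgffcdcgbbfc$b  b
    9  eefgffcdcgbbfc$bdf  f
   10  efgffcdcgbbfc$bdfe  e
   11  fc$bdfeefgffcdcgbb  b
   12  fcdcgbbfc$bdfeefgf  f
   13  feefgffcdcgbbfc$bd  d
   14  ffcdcgbbfc$bdfeefg  g
   15  fgffcdcgbbfc$bdfee  e
   16  gbbfc$bdfeefgffcdc  c
   17  gffcdcgbbfc$bdfeef  f

cg$bffdcbfebfdgecf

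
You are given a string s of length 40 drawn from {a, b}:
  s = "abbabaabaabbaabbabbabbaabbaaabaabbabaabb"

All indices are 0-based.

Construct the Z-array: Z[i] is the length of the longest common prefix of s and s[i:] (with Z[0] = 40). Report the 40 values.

[40, 0, 0, 2, 0, 1, 2, 0, 1, 4, 0, 0, 1, 5, 0, 0, 5, 0, 0, 4, 0, 0, 1, 4, 0, 0, 1, 1, 2, 0, 1, 8, 0, 0, 2, 0, 1, 3, 0, 0]

Z[0]=40
i=1: fresh scan; Z[1]=0
i=2: fresh scan; Z[2]=0
i=3: fresh scan; Z[3]=2 scan→box=[3,5)
i=4: min(r-i=1, Z[1]=0)=0; Z[4]=0
i=5: fresh scan; Z[5]=1 scan→box=[5,6)
i=6: fresh scan; Z[6]=2 scan→box=[6,8)
i=7: min(r-i=1, Z[1]=0)=0; Z[7]=0
i=8: fresh scan; Z[8]=1 scan→box=[8,9)
i=9: fresh scan; Z[9]=4 scan→box=[9,13)
i=10: min(r-i=3, Z[1]=0)=0; Z[10]=0
i=11: min(r-i=2, Z[2]=0)=0; Z[11]=0
i=12: min(r-i=1, Z[3]=2)=1; Z[12]=1
i=13: fresh scan; Z[13]=5 scan→box=[13,18)
i=14: min(r-i=4, Z[1]=0)=0; Z[14]=0
i=15: min(r-i=3, Z[2]=0)=0; Z[15]=0
i=16: min(r-i=2, Z[3]=2)=2; Z[16]=5 scan→box=[16,21)
i=17: min(r-i=4, Z[1]=0)=0; Z[17]=0
i=18: min(r-i=3, Z[2]=0)=0; Z[18]=0
i=19: min(r-i=2, Z[3]=2)=2; Z[19]=4 scan→box=[19,23)
i=20: min(r-i=3, Z[1]=0)=0; Z[20]=0
i=21: min(r-i=2, Z[2]=0)=0; Z[21]=0
i=22: min(r-i=1, Z[3]=2)=1; Z[22]=1
i=23: fresh scan; Z[23]=4 scan→box=[23,27)
i=24: min(r-i=3, Z[1]=0)=0; Z[24]=0
i=25: min(r-i=2, Z[2]=0)=0; Z[25]=0
i=26: min(r-i=1, Z[3]=2)=1; Z[26]=1
i=27: fresh scan; Z[27]=1 scan→box=[27,28)
i=28: fresh scan; Z[28]=2 scan→box=[28,30)
i=29: min(r-i=1, Z[1]=0)=0; Z[29]=0
i=30: fresh scan; Z[30]=1 scan→box=[30,31)
i=31: fresh scan; Z[31]=8 scan→box=[31,39)
i=32: min(r-i=7, Z[1]=0)=0; Z[32]=0
i=33: min(r-i=6, Z[2]=0)=0; Z[33]=0
i=34: min(r-i=5, Z[3]=2)=2; Z[34]=2
i=35: min(r-i=4, Z[4]=0)=0; Z[35]=0
i=36: min(r-i=3, Z[5]=1)=1; Z[36]=1
i=37: min(r-i=2, Z[6]=2)=2; Z[37]=3 scan→box=[37,40)
i=38: min(r-i=2, Z[1]=0)=0; Z[38]=0
i=39: min(r-i=1, Z[2]=0)=0; Z[39]=0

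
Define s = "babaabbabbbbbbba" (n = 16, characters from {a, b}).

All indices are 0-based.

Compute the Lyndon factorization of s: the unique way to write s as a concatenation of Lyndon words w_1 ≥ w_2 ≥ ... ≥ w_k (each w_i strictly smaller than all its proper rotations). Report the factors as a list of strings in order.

emit factor 1: 'b' (i=0, period=1)
emit factor 2: 'ab' (i=1, period=2)
emit factor 3: 'aabbabbbbbbb' (i=3, period=12)
emit factor 4: 'a' (i=15, period=1)

["b", "ab", "aabbabbbbbbb", "a"]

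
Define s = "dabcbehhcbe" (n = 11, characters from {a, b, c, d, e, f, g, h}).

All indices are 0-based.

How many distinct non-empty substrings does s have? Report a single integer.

58

sorted suffixes:
  #0 SA[0]=1  'abcbehhcbe'
  #1 SA[1]=2  'bcbehhcbe'
  #2 SA[2]=9  'be'
  #3 SA[3]=4  'behhcbe'
  #4 SA[4]=8  'cbe'
  #5 SA[5]=3  'cbehhcbe'
  #6 SA[6]=0  'dabcbehhcbe'
  #7 SA[7]=10  'e'
  #8 SA[8]=5  'ehhcbe'
  #9 SA[9]=7  'hcbe'
  #10 SA[10]=6  'hhcbe'

SA = [1, 2, 9, 4, 8, 3, 0, 10, 5, 7, 6]
i: (SA[i-1],SA[i]) lcp shared
  1: (1,2) 0 ''
  2: (2,9) 1 'b'
  3: (9,4) 2 'be'
  4: (4,8) 0 ''
  5: (8,3) 3 'cbe'
  6: (3,0) 0 ''
  7: (0,10) 0 ''
  8: (10,5) 1 'e'
  9: (5,7) 0 ''
  10: (7,6) 1 'h'

n(n+1)/2 = 11·12/2 = 66
Σ LCP = 0 + 0 + 1 + 2 + 0 + 3 + 0 + 0 + 1 + 0 + 1 = 8
distinct = 66 − 8 = 58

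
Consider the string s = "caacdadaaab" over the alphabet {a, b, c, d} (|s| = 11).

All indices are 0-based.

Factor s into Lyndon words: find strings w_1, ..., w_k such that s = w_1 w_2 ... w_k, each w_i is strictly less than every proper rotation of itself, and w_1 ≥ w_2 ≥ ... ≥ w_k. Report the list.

emit factor 1: 'c' (i=0, period=1)
emit factor 2: 'aacdad' (i=1, period=6)
emit factor 3: 'aaab' (i=7, period=4)

["c", "aacdad", "aaab"]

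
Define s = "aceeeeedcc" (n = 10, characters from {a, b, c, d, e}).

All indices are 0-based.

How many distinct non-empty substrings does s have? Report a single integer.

rank→(start, suffix):
  0 → (0, 'aceeeeedcc')
  1 → (9, 'c')
  2 → (8, 'cc')
  3 → (1, 'ceeeeedcc')
  4 → (7, 'dcc')
  5 → (6, 'edcc')
  6 → (5, 'eedcc')
  7 → (4, 'eeedcc')
  8 → (3, 'eeeedcc')
  9 → (2, 'eeeeedcc')

SA = [0, 9, 8, 1, 7, 6, 5, 4, 3, 2]
[i] adj suffixes → lcp
  [1] 0/9 → 0 ('')
  [2] 9/8 → 1 ('c')
  [3] 8/1 → 1 ('c')
  [4] 1/7 → 0 ('')
  [5] 7/6 → 0 ('')
  [6] 6/5 → 1 ('e')
  [7] 5/4 → 2 ('ee')
  [8] 4/3 → 3 ('eee')
  [9] 3/2 → 4 ('eeee')

n(n+1)/2 = 10·11/2 = 55
Σ LCP = 0 + 0 + 1 + 1 + 0 + 0 + 1 + 2 + 3 + 4 = 12
distinct = 55 − 12 = 43

43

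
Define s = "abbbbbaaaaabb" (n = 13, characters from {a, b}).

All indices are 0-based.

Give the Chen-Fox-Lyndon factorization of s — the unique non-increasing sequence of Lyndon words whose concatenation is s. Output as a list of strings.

["abbbbb", "aaaaabb"]

emit factor 1: 'abbbbb' (i=0, period=6)
emit factor 2: 'aaaaabb' (i=6, period=7)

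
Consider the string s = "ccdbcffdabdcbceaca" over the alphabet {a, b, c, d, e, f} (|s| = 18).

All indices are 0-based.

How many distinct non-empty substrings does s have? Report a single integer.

rank | idx | suffix
   0 |  17 | a
   1 |   8 | abdcbceaca
   2 |  15 | aca
   3 |  12 | bceaca
   4 |   3 | bcffdabdcbceaca
   5 |   9 | bdcbceaca
   6 |  16 | ca
   7 |  11 | cbceaca
   8 |   0 | ccdbcffdabdcbceaca
   9 |   1 | cdbcffdabdcbceaca
  10 |  13 | ceaca
  11 |   4 | cffdabdcbceaca
  12 |   7 | dabdcbceaca
  13 |   2 | dbcffdabdcbceaca
  14 |  10 | dcbceaca
  15 |  14 | eaca
  16 |   6 | fdabdcbceaca
  17 |   5 | ffdabdcbceaca

SA = [17, 8, 15, 12, 3, 9, 16, 11, 0, 1, 13, 4, 7, 2, 10, 14, 6, 5]
rank  pair      lcp
   1  s[17:],s[8:]  1  'a'
   2  s[8:],s[15:]  1  'a'
   3  s[15:],s[12:]  0  ''
   4  s[12:],s[3:]  2  'bc'
   5  s[3:],s[9:]  1  'b'
   6  s[9:],s[16:]  0  ''
   7  s[16:],s[11:]  1  'c'
   8  s[11:],s[0:]  1  'c'
   9  s[0:],s[1:]  1  'c'
  10  s[1:],s[13:]  1  'c'
  11  s[13:],s[4:]  1  'c'
  12  s[4:],s[7:]  0  ''
  13  s[7:],s[2:]  1  'd'
  14  s[2:],s[10:]  1  'd'
  15  s[10:],s[14:]  0  ''
  16  s[14:],s[6:]  0  ''
  17  s[6:],s[5:]  1  'f'

n(n+1)/2 = 18·19/2 = 171
Σ LCP = 0 + 1 + 1 + 0 + 2 + 1 + 0 + 1 + 1 + 1 + 1 + 1 + 0 + 1 + 1 + 0 + 0 + 1 = 13
distinct = 171 − 13 = 158

158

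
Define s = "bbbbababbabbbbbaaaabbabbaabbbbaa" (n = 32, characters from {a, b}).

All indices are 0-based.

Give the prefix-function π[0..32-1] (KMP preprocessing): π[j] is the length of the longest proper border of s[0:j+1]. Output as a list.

π[0] = 0
j=1 s[j]='b': π[1]=1 (border 'b')
j=2 s[j]='b': π[2]=2 (border 'bb')
j=3 s[j]='b': π[3]=3 (border 'bbb')
j=4 s[j]='a': k: 3→2→1→0; π[4]=0 (border '')
j=5 s[j]='b': π[5]=1 (border 'b')
j=6 s[j]='a': k: 1→0; π[6]=0 (border '')
j=7 s[j]='b': π[7]=1 (border 'b')
j=8 s[j]='b': π[8]=2 (border 'bb')
j=9 s[j]='a': k: 2→1→0; π[9]=0 (border '')
j=10 s[j]='b': π[10]=1 (border 'b')
j=11 s[j]='b': π[11]=2 (border 'bb')
j=12 s[j]='b': π[12]=3 (border 'bbb')
j=13 s[j]='b': π[13]=4 (border 'bbbb')
j=14 s[j]='b': k: 4→3; π[14]=4 (border 'bbbb')
j=15 s[j]='a': π[15]=5 (border 'bbbba')
j=16 s[j]='a': k: 5→0; π[16]=0 (border '')
j=17 s[j]='a': π[17]=0 (border '')
j=18 s[j]='a': π[18]=0 (border '')
j=19 s[j]='b': π[19]=1 (border 'b')
j=20 s[j]='b': π[20]=2 (border 'bb')
j=21 s[j]='a': k: 2→1→0; π[21]=0 (border '')
j=22 s[j]='b': π[22]=1 (border 'b')
j=23 s[j]='b': π[23]=2 (border 'bb')
j=24 s[j]='a': k: 2→1→0; π[24]=0 (border '')
j=25 s[j]='a': π[25]=0 (border '')
j=26 s[j]='b': π[26]=1 (border 'b')
j=27 s[j]='b': π[27]=2 (border 'bb')
j=28 s[j]='b': π[28]=3 (border 'bbb')
j=29 s[j]='b': π[29]=4 (border 'bbbb')
j=30 s[j]='a': π[30]=5 (border 'bbbba')
j=31 s[j]='a': k: 5→0; π[31]=0 (border '')

[0, 1, 2, 3, 0, 1, 0, 1, 2, 0, 1, 2, 3, 4, 4, 5, 0, 0, 0, 1, 2, 0, 1, 2, 0, 0, 1, 2, 3, 4, 5, 0]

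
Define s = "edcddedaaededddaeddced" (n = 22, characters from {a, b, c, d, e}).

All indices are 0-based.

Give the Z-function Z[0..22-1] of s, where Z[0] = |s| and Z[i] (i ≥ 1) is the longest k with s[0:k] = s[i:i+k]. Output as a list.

Z[0]=22
i=1: fresh scan; Z[1]=0
i=2: fresh scan; Z[2]=0
i=3: fresh scan; Z[3]=0
i=4: fresh scan; Z[4]=0
i=5: fresh scan; Z[5]=2 extend→box=[5,7)
i=6: min(r-i=1, Z[1]=0)=0; Z[6]=0
i=7: fresh scan; Z[7]=0
i=8: fresh scan; Z[8]=0
i=9: fresh scan; Z[9]=2 extend→box=[9,11)
i=10: min(r-i=1, Z[1]=0)=0; Z[10]=0
i=11: fresh scan; Z[11]=2 extend→box=[11,13)
i=12: min(r-i=1, Z[1]=0)=0; Z[12]=0
i=13: fresh scan; Z[13]=0
i=14: fresh scan; Z[14]=0
i=15: fresh scan; Z[15]=0
i=16: fresh scan; Z[16]=2 extend→box=[16,18)
i=17: min(r-i=1, Z[1]=0)=0; Z[17]=0
i=18: fresh scan; Z[18]=0
i=19: fresh scan; Z[19]=0
i=20: fresh scan; Z[20]=2 extend→box=[20,22)
i=21: min(r-i=1, Z[1]=0)=0; Z[21]=0

[22, 0, 0, 0, 0, 2, 0, 0, 0, 2, 0, 2, 0, 0, 0, 0, 2, 0, 0, 0, 2, 0]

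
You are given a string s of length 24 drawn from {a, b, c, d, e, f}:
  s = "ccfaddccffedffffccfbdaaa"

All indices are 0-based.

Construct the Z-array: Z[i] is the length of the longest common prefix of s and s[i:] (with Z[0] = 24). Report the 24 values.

[24, 1, 0, 0, 0, 0, 3, 1, 0, 0, 0, 0, 0, 0, 0, 0, 3, 1, 0, 0, 0, 0, 0, 0]

Z[0]=24
i=1: i≥r, start 0; Z[1]=1 scan→box=[1,2)
i=2: i≥r, start 0; Z[2]=0
i=3: i≥r, start 0; Z[3]=0
i=4: i≥r, start 0; Z[4]=0
i=5: i≥r, start 0; Z[5]=0
i=6: i≥r, start 0; Z[6]=3 scan→box=[6,9)
i=7: min(r-i=2, Z[1]=1)=1; Z[7]=1
i=8: min(r-i=1, Z[2]=0)=0; Z[8]=0
i=9: i≥r, start 0; Z[9]=0
i=10: i≥r, start 0; Z[10]=0
i=11: i≥r, start 0; Z[11]=0
i=12: i≥r, start 0; Z[12]=0
i=13: i≥r, start 0; Z[13]=0
i=14: i≥r, start 0; Z[14]=0
i=15: i≥r, start 0; Z[15]=0
i=16: i≥r, start 0; Z[16]=3 scan→box=[16,19)
i=17: min(r-i=2, Z[1]=1)=1; Z[17]=1
i=18: min(r-i=1, Z[2]=0)=0; Z[18]=0
i=19: i≥r, start 0; Z[19]=0
i=20: i≥r, start 0; Z[20]=0
i=21: i≥r, start 0; Z[21]=0
i=22: i≥r, start 0; Z[22]=0
i=23: i≥r, start 0; Z[23]=0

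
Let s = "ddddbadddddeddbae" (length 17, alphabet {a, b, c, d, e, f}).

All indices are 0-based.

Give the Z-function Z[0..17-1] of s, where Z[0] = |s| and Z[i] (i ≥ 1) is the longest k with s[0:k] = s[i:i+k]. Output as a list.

[17, 3, 2, 1, 0, 0, 4, 4, 3, 2, 1, 0, 2, 1, 0, 0, 0]

Z[0]=17
i=1: fresh scan; Z[1]=3 grow→box=[1,4)
i=2: min(r-i=2, Z[1]=3)=2; Z[2]=2
i=3: min(r-i=1, Z[2]=2)=1; Z[3]=1
i=4: fresh scan; Z[4]=0
i=5: fresh scan; Z[5]=0
i=6: fresh scan; Z[6]=4 grow→box=[6,10)
i=7: min(r-i=3, Z[1]=3)=3; Z[7]=4 grow→box=[7,11)
i=8: min(r-i=3, Z[1]=3)=3; Z[8]=3
i=9: min(r-i=2, Z[2]=2)=2; Z[9]=2
i=10: min(r-i=1, Z[3]=1)=1; Z[10]=1
i=11: fresh scan; Z[11]=0
i=12: fresh scan; Z[12]=2 grow→box=[12,14)
i=13: min(r-i=1, Z[1]=3)=1; Z[13]=1
i=14: fresh scan; Z[14]=0
i=15: fresh scan; Z[15]=0
i=16: fresh scan; Z[16]=0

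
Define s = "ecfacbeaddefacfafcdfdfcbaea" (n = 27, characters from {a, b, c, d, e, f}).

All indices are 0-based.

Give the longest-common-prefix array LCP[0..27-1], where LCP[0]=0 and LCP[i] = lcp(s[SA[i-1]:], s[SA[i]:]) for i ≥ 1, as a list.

[0, 1, 2, 1, 1, 1, 0, 1, 0, 2, 1, 1, 3, 0, 1, 1, 2, 0, 2, 1, 1, 0, 3, 2, 1, 2, 1]

rank→(start, suffix):
  0 → (26, 'a')
  1 → (3, 'acbeaddefacfafcdfdfcbaea')
  2 → (12, 'acfafcdfdfcbaea')
  3 → (7, 'addefacfafcdfdfcbaea')
  4 → (24, 'aea')
  5 → (15, 'afcdfdfcbaea')
  6 → (23, 'baea')
  7 → (5, 'beaddefacfafcdfdfcbaea')
  8 → (22, 'cbaea')
  9 → (4, 'cbeaddefacfafcdfdfcbaea')
  10 → (17, 'cdfdfcbaea')
  11 → (1, 'cfacbeaddefacfafcdfdfcbaea')
  12 → (13, 'cfafcdfdfcbaea')
  13 → (8, 'ddefacfafcdfdfcbaea')
  14 → (9, 'defacfafcdfdfcbaea')
  15 → (20, 'dfcbaea')
  16 → (18, 'dfdfcbaea')
  17 → (25, 'ea')
  18 → (6, 'eaddefacfafcdfdfcbaea')
  19 → (0, 'ecfacbeaddefacfafcdfdfcbaea')
  20 → (10, 'efacfafcdfdfcbaea')
  21 → (2, 'facbeaddefacfafcdfdfcbaea')
  22 → (11, 'facfafcdfdfcbaea')
  23 → (14, 'fafcdfdfcbaea')
  24 → (21, 'fcbaea')
  25 → (16, 'fcdfdfcbaea')
  26 → (19, 'fdfcbaea')

SA = [26, 3, 12, 7, 24, 15, 23, 5, 22, 4, 17, 1, 13, 8, 9, 20, 18, 25, 6, 0, 10, 2, 11, 14, 21, 16, 19]
rank  pair      lcp
   1  s[26:],s[3:]  1  'a'
   2  s[3:],s[12:]  2  'ac'
   3  s[12:],s[7:]  1  'a'
   4  s[7:],s[24:]  1  'a'
   5  s[24:],s[15:]  1  'a'
   6  s[15:],s[23:]  0  ''
   7  s[23:],s[5:]  1  'b'
   8  s[5:],s[22:]  0  ''
   9  s[22:],s[4:]  2  'cb'
  10  s[4:],s[17:]  1  'c'
  11  s[17:],s[1:]  1  'c'
  12  s[1:],s[13:]  3  'cfa'
  13  s[13:],s[8:]  0  ''
  14  s[8:],s[9:]  1  'd'
  15  s[9:],s[20:]  1  'd'
  16  s[20:],s[18:]  2  'df'
  17  s[18:],s[25:]  0  ''
  18  s[25:],s[6:]  2  'ea'
  19  s[6:],s[0:]  1  'e'
  20  s[0:],s[10:]  1  'e'
  21  s[10:],s[2:]  0  ''
  22  s[2:],s[11:]  3  'fac'
  23  s[11:],s[14:]  2  'fa'
  24  s[14:],s[21:]  1  'f'
  25  s[21:],s[16:]  2  'fc'
  26  s[16:],s[19:]  1  'f'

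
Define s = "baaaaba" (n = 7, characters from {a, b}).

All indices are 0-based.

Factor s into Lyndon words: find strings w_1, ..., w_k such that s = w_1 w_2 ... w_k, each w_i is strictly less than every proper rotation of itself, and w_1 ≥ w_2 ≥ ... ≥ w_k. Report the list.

emit factor 1: 'b' (i=0, period=1)
emit factor 2: 'aaaab' (i=1, period=5)
emit factor 3: 'a' (i=6, period=1)

["b", "aaaab", "a"]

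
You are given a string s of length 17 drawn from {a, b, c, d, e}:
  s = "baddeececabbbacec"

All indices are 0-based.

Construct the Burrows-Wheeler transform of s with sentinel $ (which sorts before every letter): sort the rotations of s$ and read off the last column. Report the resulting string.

rank  rotation            last
    0  $baddeececabbbacec  c
    1  abbbacec$baddeecec  c
    2  acec$baddeececabbb  b
    3  addeececabbbacec$b  b
    4  bacec$baddeececabb  b
    5  baddeececabbbacec$  $
    6  bbacec$baddeececab  b
    7  bbbacec$baddeececa  a
    8  c$baddeececabbbace  e
    9  cabbbacec$baddeece  e
   10  cec$baddeececabbba  a
   11  cecabbbacec$baddee  e
   12  ddeececabbbacec$ba  a
   13  deececabbbacec$bad  d
   14  ec$baddeececabbbac  c
   15  ecabbbacec$baddeec  c
   16  ececabbbacec$badde  e
   17  eececabbbacec$badd  d

ccbbb$baeeaeadcced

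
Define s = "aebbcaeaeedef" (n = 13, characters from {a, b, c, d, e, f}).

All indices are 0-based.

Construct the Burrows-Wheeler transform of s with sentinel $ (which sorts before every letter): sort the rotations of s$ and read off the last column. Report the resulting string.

fc$eebbeaaeade

rank  rotation        last
    0  $aebbcaeaeedef  f
    1  aeaeedef$aebbc  c
    2  aebbcaeaeedef$  $
    3  aeedef$aebbcae  e
    4  bbcaeaeedef$ae  e
    5  bcaeaeedef$aeb  b
    6  caeaeedef$aebb  b
    7  def$aebbcaeaee  e
    8  eaeedef$aebbca  a
    9  ebbcaeaeedef$a  a
   10  edef$aebbcaeae  e
   11  eedef$aebbcaea  a
   12  ef$aebbcaeaeed  d
   13  f$aebbcaeaeede  e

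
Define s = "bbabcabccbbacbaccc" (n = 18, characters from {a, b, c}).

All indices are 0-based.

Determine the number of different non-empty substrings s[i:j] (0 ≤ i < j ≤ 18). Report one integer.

144

sorted suffixes:
  #0 SA[0]=2  'abcabccbbacbaccc'
  #1 SA[1]=5  'abccbbacbaccc'
  #2 SA[2]=11  'acbaccc'
  #3 SA[3]=14  'accc'
  #4 SA[4]=1  'babcabccbbacbaccc'
  #5 SA[5]=10  'bacbaccc'
  #6 SA[6]=13  'baccc'
  #7 SA[7]=0  'bbabcabccbbacbaccc'
  #8 SA[8]=9  'bbacbaccc'
  #9 SA[9]=3  'bcabccbbacbaccc'
  #10 SA[10]=6  'bccbbacbaccc'
  #11 SA[11]=17  'c'
  #12 SA[12]=4  'cabccbbacbaccc'
  #13 SA[13]=12  'cbaccc'
  #14 SA[14]=8  'cbbacbaccc'
  #15 SA[15]=16  'cc'
  #16 SA[16]=7  'ccbbacbaccc'
  #17 SA[17]=15  'ccc'

SA = [2, 5, 11, 14, 1, 10, 13, 0, 9, 3, 6, 17, 4, 12, 8, 16, 7, 15]
rank  pair      lcp
   1  s[2:],s[5:]  3  'abc'
   2  s[5:],s[11:]  1  'a'
   3  s[11:],s[14:]  2  'ac'
   4  s[14:],s[1:]  0  ''
   5  s[1:],s[10:]  2  'ba'
   6  s[10:],s[13:]  3  'bac'
   7  s[13:],s[0:]  1  'b'
   8  s[0:],s[9:]  3  'bba'
   9  s[9:],s[3:]  1  'b'
  10  s[3:],s[6:]  2  'bc'
  11  s[6:],s[17:]  0  ''
  12  s[17:],s[4:]  1  'c'
  13  s[4:],s[12:]  1  'c'
  14  s[12:],s[8:]  2  'cb'
  15  s[8:],s[16:]  1  'c'
  16  s[16:],s[7:]  2  'cc'
  17  s[7:],s[15:]  2  'cc'

n(n+1)/2 = 18·19/2 = 171
Σ LCP = 0 + 3 + 1 + 2 + 0 + 2 + 3 + 1 + 3 + 1 + 2 + 0 + 1 + 1 + 2 + 1 + 2 + 2 = 27
distinct = 171 − 27 = 144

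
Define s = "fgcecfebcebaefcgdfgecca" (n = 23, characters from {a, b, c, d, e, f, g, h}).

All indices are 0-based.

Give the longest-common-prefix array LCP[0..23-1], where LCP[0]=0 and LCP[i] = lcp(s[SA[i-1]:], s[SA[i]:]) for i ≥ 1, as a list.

[0, 1, 0, 1, 0, 1, 1, 2, 1, 1, 0, 0, 2, 1, 2, 1, 0, 1, 1, 2, 0, 1, 1]

rank | idx | suffix
   0 |  22 | a
   1 |  11 | aefcgdfgecca
   2 |  10 | baefcgdfgecca
   3 |   7 | bcebaefcgdfgecca
   4 |  21 | ca
   5 |  20 | cca
   6 |   8 | cebaefcgdfgecca
   7 |   2 | cecfebcebaefcgdfgecca
   8 |   4 | cfebcebaefcgdfgecca
   9 |  14 | cgdfgecca
  10 |  16 | dfgecca
  11 |   9 | ebaefcgdfgecca
  12 |   6 | ebcebaefcgdfgecca
  13 |  19 | ecca
  14 |   3 | ecfebcebaefcgdfgecca
  15 |  12 | efcgdfgecca
  16 |  13 | fcgdfgecca
  17 |   5 | febcebaefcgdfgecca
  18 |   0 | fgcecfebcebaefcgdfgecca
  19 |  17 | fgecca
  20 |   1 | gcecfebcebaefcgdfgecca
  21 |  15 | gdfgecca
  22 |  18 | gecca

SA = [22, 11, 10, 7, 21, 20, 8, 2, 4, 14, 16, 9, 6, 19, 3, 12, 13, 5, 0, 17, 1, 15, 18]
rank  pair      lcp
   1  s[22:],s[11:]  1  'a'
   2  s[11:],s[10:]  0  ''
   3  s[10:],s[7:]  1  'b'
   4  s[7:],s[21:]  0  ''
   5  s[21:],s[20:]  1  'c'
   6  s[20:],s[8:]  1  'c'
   7  s[8:],s[2:]  2  'ce'
   8  s[2:],s[4:]  1  'c'
   9  s[4:],s[14:]  1  'c'
  10  s[14:],s[16:]  0  ''
  11  s[16:],s[9:]  0  ''
  12  s[9:],s[6:]  2  'eb'
  13  s[6:],s[19:]  1  'e'
  14  s[19:],s[3:]  2  'ec'
  15  s[3:],s[12:]  1  'e'
  16  s[12:],s[13:]  0  ''
  17  s[13:],s[5:]  1  'f'
  18  s[5:],s[0:]  1  'f'
  19  s[0:],s[17:]  2  'fg'
  20  s[17:],s[1:]  0  ''
  21  s[1:],s[15:]  1  'g'
  22  s[15:],s[18:]  1  'g'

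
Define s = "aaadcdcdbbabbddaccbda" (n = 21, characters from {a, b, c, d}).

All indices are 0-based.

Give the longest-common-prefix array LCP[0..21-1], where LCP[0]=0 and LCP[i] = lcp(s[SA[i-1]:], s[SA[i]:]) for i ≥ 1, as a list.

sorted suffixes:
  #0 SA[0]=20  'a'
  #1 SA[1]=0  'aaadcdcdbbabbddaccbda'
  #2 SA[2]=1  'aadcdcdbbabbddaccbda'
  #3 SA[3]=10  'abbddaccbda'
  #4 SA[4]=15  'accbda'
  #5 SA[5]=2  'adcdcdbbabbddaccbda'
  #6 SA[6]=9  'babbddaccbda'
  #7 SA[7]=8  'bbabbddaccbda'
  #8 SA[8]=11  'bbddaccbda'
  #9 SA[9]=18  'bda'
  #10 SA[10]=12  'bddaccbda'
  #11 SA[11]=17  'cbda'
  #12 SA[12]=16  'ccbda'
  #13 SA[13]=6  'cdbbabbddaccbda'
  #14 SA[14]=4  'cdcdbbabbddaccbda'
  #15 SA[15]=19  'da'
  #16 SA[16]=14  'daccbda'
  #17 SA[17]=7  'dbbabbddaccbda'
  #18 SA[18]=5  'dcdbbabbddaccbda'
  #19 SA[19]=3  'dcdcdbbabbddaccbda'
  #20 SA[20]=13  'ddaccbda'

SA = [20, 0, 1, 10, 15, 2, 9, 8, 11, 18, 12, 17, 16, 6, 4, 19, 14, 7, 5, 3, 13]
[i] adj suffixes → lcp
  [1] 20/0 → 1 ('a')
  [2] 0/1 → 2 ('aa')
  [3] 1/10 → 1 ('a')
  [4] 10/15 → 1 ('a')
  [5] 15/2 → 1 ('a')
  [6] 2/9 → 0 ('')
  [7] 9/8 → 1 ('b')
  [8] 8/11 → 2 ('bb')
  [9] 11/18 → 1 ('b')
  [10] 18/12 → 2 ('bd')
  [11] 12/17 → 0 ('')
  [12] 17/16 → 1 ('c')
  [13] 16/6 → 1 ('c')
  [14] 6/4 → 2 ('cd')
  [15] 4/19 → 0 ('')
  [16] 19/14 → 2 ('da')
  [17] 14/7 → 1 ('d')
  [18] 7/5 → 1 ('d')
  [19] 5/3 → 3 ('dcd')
  [20] 3/13 → 1 ('d')

[0, 1, 2, 1, 1, 1, 0, 1, 2, 1, 2, 0, 1, 1, 2, 0, 2, 1, 1, 3, 1]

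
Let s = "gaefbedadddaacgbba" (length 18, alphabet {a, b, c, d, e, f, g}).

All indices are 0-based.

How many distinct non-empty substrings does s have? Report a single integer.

sorted suffixes:
  #0 SA[0]=17  'a'
  #1 SA[1]=11  'aacgbba'
  #2 SA[2]=12  'acgbba'
  #3 SA[3]=7  'adddaacgbba'
  #4 SA[4]=1  'aefbedadddaacgbba'
  #5 SA[5]=16  'ba'
  #6 SA[6]=15  'bba'
  #7 SA[7]=4  'bedadddaacgbba'
  #8 SA[8]=13  'cgbba'
  #9 SA[9]=10  'daacgbba'
  #10 SA[10]=6  'dadddaacgbba'
  #11 SA[11]=9  'ddaacgbba'
  #12 SA[12]=8  'dddaacgbba'
  #13 SA[13]=5  'edadddaacgbba'
  #14 SA[14]=2  'efbedadddaacgbba'
  #15 SA[15]=3  'fbedadddaacgbba'
  #16 SA[16]=0  'gaefbedadddaacgbba'
  #17 SA[17]=14  'gbba'

SA = [17, 11, 12, 7, 1, 16, 15, 4, 13, 10, 6, 9, 8, 5, 2, 3, 0, 14]
[i] adj suffixes → lcp
  [1] 17/11 → 1 ('a')
  [2] 11/12 → 1 ('a')
  [3] 12/7 → 1 ('a')
  [4] 7/1 → 1 ('a')
  [5] 1/16 → 0 ('')
  [6] 16/15 → 1 ('b')
  [7] 15/4 → 1 ('b')
  [8] 4/13 → 0 ('')
  [9] 13/10 → 0 ('')
  [10] 10/6 → 2 ('da')
  [11] 6/9 → 1 ('d')
  [12] 9/8 → 2 ('dd')
  [13] 8/5 → 0 ('')
  [14] 5/2 → 1 ('e')
  [15] 2/3 → 0 ('')
  [16] 3/0 → 0 ('')
  [17] 0/14 → 1 ('g')

n(n+1)/2 = 18·19/2 = 171
Σ LCP = 0 + 1 + 1 + 1 + 1 + 0 + 1 + 1 + 0 + 0 + 2 + 1 + 2 + 0 + 1 + 0 + 0 + 1 = 13
distinct = 171 − 13 = 158

158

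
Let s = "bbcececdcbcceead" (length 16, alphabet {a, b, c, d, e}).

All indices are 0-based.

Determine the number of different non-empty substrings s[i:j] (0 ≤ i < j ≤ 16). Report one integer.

120

rank→(start, suffix):
  0 → (14, 'ad')
  1 → (0, 'bbcececdcbcceead')
  2 → (9, 'bcceead')
  3 → (1, 'bcececdcbcceead')
  4 → (8, 'cbcceead')
  5 → (10, 'cceead')
  6 → (6, 'cdcbcceead')
  7 → (4, 'cecdcbcceead')
  8 → (2, 'cececdcbcceead')
  9 → (11, 'ceead')
  10 → (15, 'd')
  11 → (7, 'dcbcceead')
  12 → (13, 'ead')
  13 → (5, 'ecdcbcceead')
  14 → (3, 'ececdcbcceead')
  15 → (12, 'eead')

SA = [14, 0, 9, 1, 8, 10, 6, 4, 2, 11, 15, 7, 13, 5, 3, 12]
rank  pair      lcp
   1  s[14:],s[0:]  0  ''
   2  s[0:],s[9:]  1  'b'
   3  s[9:],s[1:]  2  'bc'
   4  s[1:],s[8:]  0  ''
   5  s[8:],s[10:]  1  'c'
   6  s[10:],s[6:]  1  'c'
   7  s[6:],s[4:]  1  'c'
   8  s[4:],s[2:]  3  'cec'
   9  s[2:],s[11:]  2  'ce'
  10  s[11:],s[15:]  0  ''
  11  s[15:],s[7:]  1  'd'
  12  s[7:],s[13:]  0  ''
  13  s[13:],s[5:]  1  'e'
  14  s[5:],s[3:]  2  'ec'
  15  s[3:],s[12:]  1  'e'

n(n+1)/2 = 16·17/2 = 136
Σ LCP = 0 + 0 + 1 + 2 + 0 + 1 + 1 + 1 + 3 + 2 + 0 + 1 + 0 + 1 + 2 + 1 = 16
distinct = 136 − 16 = 120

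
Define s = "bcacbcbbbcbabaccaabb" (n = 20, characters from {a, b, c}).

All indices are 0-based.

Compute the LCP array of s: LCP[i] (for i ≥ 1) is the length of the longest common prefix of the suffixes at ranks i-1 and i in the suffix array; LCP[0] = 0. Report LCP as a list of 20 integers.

[0, 1, 2, 1, 2, 0, 1, 2, 1, 2, 2, 1, 2, 3, 0, 2, 1, 2, 2, 1]

rank | idx | suffix
   0 |  16 | aabb
   1 |  11 | abaccaabb
   2 |  17 | abb
   3 |   2 | acbcbbbcbabaccaabb
   4 |  13 | accaabb
   5 |  19 | b
   6 |  10 | babaccaabb
   7 |  12 | baccaabb
   8 |  18 | bb
   9 |   6 | bbbcbabaccaabb
  10 |   7 | bbcbabaccaabb
  11 |   0 | bcacbcbbbcbabaccaabb
  12 |   8 | bcbabaccaabb
  13 |   4 | bcbbbcbabaccaabb
  14 |  15 | caabb
  15 |   1 | cacbcbbbcbabaccaabb
  16 |   9 | cbabaccaabb
  17 |   5 | cbbbcbabaccaabb
  18 |   3 | cbcbbbcbabaccaabb
  19 |  14 | ccaabb

SA = [16, 11, 17, 2, 13, 19, 10, 12, 18, 6, 7, 0, 8, 4, 15, 1, 9, 5, 3, 14]
i: (SA[i-1],SA[i]) lcp shared
  1: (16,11) 1 'a'
  2: (11,17) 2 'ab'
  3: (17,2) 1 'a'
  4: (2,13) 2 'ac'
  5: (13,19) 0 ''
  6: (19,10) 1 'b'
  7: (10,12) 2 'ba'
  8: (12,18) 1 'b'
  9: (18,6) 2 'bb'
  10: (6,7) 2 'bb'
  11: (7,0) 1 'b'
  12: (0,8) 2 'bc'
  13: (8,4) 3 'bcb'
  14: (4,15) 0 ''
  15: (15,1) 2 'ca'
  16: (1,9) 1 'c'
  17: (9,5) 2 'cb'
  18: (5,3) 2 'cb'
  19: (3,14) 1 'c'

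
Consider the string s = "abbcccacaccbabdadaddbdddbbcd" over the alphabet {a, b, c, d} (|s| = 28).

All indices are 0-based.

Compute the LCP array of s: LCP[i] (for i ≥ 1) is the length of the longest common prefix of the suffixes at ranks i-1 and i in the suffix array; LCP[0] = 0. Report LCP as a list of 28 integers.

[0, 2, 1, 2, 1, 2, 0, 1, 3, 1, 2, 1, 2, 0, 3, 1, 1, 2, 2, 1, 0, 1, 3, 1, 2, 1, 3, 2]

rank→(start, suffix):
  0 → (0, 'abbcccacaccbabdadaddbdddbbcd')
  1 → (12, 'abdadaddbdddbbcd')
  2 → (6, 'acaccbabdadaddbdddbbcd')
  3 → (8, 'accbabdadaddbdddbbcd')
  4 → (15, 'adaddbdddbbcd')
  5 → (17, 'addbdddbbcd')
  6 → (11, 'babdadaddbdddbbcd')
  7 → (1, 'bbcccacaccbabdadaddbdddbbcd')
  8 → (24, 'bbcd')
  9 → (2, 'bcccacaccbabdadaddbdddbbcd')
  10 → (25, 'bcd')
  11 → (13, 'bdadaddbdddbbcd')
  12 → (20, 'bdddbbcd')
  13 → (5, 'cacaccbabdadaddbdddbbcd')
  14 → (7, 'caccbabdadaddbdddbbcd')
  15 → (10, 'cbabdadaddbdddbbcd')
  16 → (4, 'ccacaccbabdadaddbdddbbcd')
  17 → (9, 'ccbabdadaddbdddbbcd')
  18 → (3, 'cccacaccbabdadaddbdddbbcd')
  19 → (26, 'cd')
  20 → (27, 'd')
  21 → (14, 'dadaddbdddbbcd')
  22 → (16, 'daddbdddbbcd')
  23 → (23, 'dbbcd')
  24 → (19, 'dbdddbbcd')
  25 → (22, 'ddbbcd')
  26 → (18, 'ddbdddbbcd')
  27 → (21, 'dddbbcd')

SA = [0, 12, 6, 8, 15, 17, 11, 1, 24, 2, 25, 13, 20, 5, 7, 10, 4, 9, 3, 26, 27, 14, 16, 23, 19, 22, 18, 21]
[i] adj suffixes → lcp
  [1] 0/12 → 2 ('ab')
  [2] 12/6 → 1 ('a')
  [3] 6/8 → 2 ('ac')
  [4] 8/15 → 1 ('a')
  [5] 15/17 → 2 ('ad')
  [6] 17/11 → 0 ('')
  [7] 11/1 → 1 ('b')
  [8] 1/24 → 3 ('bbc')
  [9] 24/2 → 1 ('b')
  [10] 2/25 → 2 ('bc')
  [11] 25/13 → 1 ('b')
  [12] 13/20 → 2 ('bd')
  [13] 20/5 → 0 ('')
  [14] 5/7 → 3 ('cac')
  [15] 7/10 → 1 ('c')
  [16] 10/4 → 1 ('c')
  [17] 4/9 → 2 ('cc')
  [18] 9/3 → 2 ('cc')
  [19] 3/26 → 1 ('c')
  [20] 26/27 → 0 ('')
  [21] 27/14 → 1 ('d')
  [22] 14/16 → 3 ('dad')
  [23] 16/23 → 1 ('d')
  [24] 23/19 → 2 ('db')
  [25] 19/22 → 1 ('d')
  [26] 22/18 → 3 ('ddb')
  [27] 18/21 → 2 ('dd')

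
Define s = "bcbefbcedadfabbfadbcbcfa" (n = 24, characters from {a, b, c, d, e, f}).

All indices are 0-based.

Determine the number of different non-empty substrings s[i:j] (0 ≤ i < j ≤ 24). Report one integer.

rank | idx | suffix
   0 |  23 | a
   1 |  12 | abbfadbcbcfa
   2 |  16 | adbcbcfa
   3 |   9 | adfabbfadbcbcfa
   4 |  13 | bbfadbcbcfa
   5 |  18 | bcbcfa
   6 |   0 | bcbefbcedadfabbfadbcbcfa
   7 |   5 | bcedadfabbfadbcbcfa
   8 |  20 | bcfa
   9 |   2 | befbcedadfabbfadbcbcfa
  10 |  14 | bfadbcbcfa
  11 |  19 | cbcfa
  12 |   1 | cbefbcedadfabbfadbcbcfa
  13 |   6 | cedadfabbfadbcbcfa
  14 |  21 | cfa
  15 |   8 | dadfabbfadbcbcfa
  16 |  17 | dbcbcfa
  17 |  10 | dfabbfadbcbcfa
  18 |   7 | edadfabbfadbcbcfa
  19 |   3 | efbcedadfabbfadbcbcfa
  20 |  22 | fa
  21 |  11 | fabbfadbcbcfa
  22 |  15 | fadbcbcfa
  23 |   4 | fbcedadfabbfadbcbcfa

SA = [23, 12, 16, 9, 13, 18, 0, 5, 20, 2, 14, 19, 1, 6, 21, 8, 17, 10, 7, 3, 22, 11, 15, 4]
[i] adj suffixes → lcp
  [1] 23/12 → 1 ('a')
  [2] 12/16 → 1 ('a')
  [3] 16/9 → 2 ('ad')
  [4] 9/13 → 0 ('')
  [5] 13/18 → 1 ('b')
  [6] 18/0 → 3 ('bcb')
  [7] 0/5 → 2 ('bc')
  [8] 5/20 → 2 ('bc')
  [9] 20/2 → 1 ('b')
  [10] 2/14 → 1 ('b')
  [11] 14/19 → 0 ('')
  [12] 19/1 → 2 ('cb')
  [13] 1/6 → 1 ('c')
  [14] 6/21 → 1 ('c')
  [15] 21/8 → 0 ('')
  [16] 8/17 → 1 ('d')
  [17] 17/10 → 1 ('d')
  [18] 10/7 → 0 ('')
  [19] 7/3 → 1 ('e')
  [20] 3/22 → 0 ('')
  [21] 22/11 → 2 ('fa')
  [22] 11/15 → 2 ('fa')
  [23] 15/4 → 1 ('f')

n(n+1)/2 = 24·25/2 = 300
Σ LCP = 0 + 1 + 1 + 2 + 0 + 1 + 3 + 2 + 2 + 1 + 1 + 0 + 2 + 1 + 1 + 0 + 1 + 1 + 0 + 1 + 0 + 2 + 2 + 1 = 26
distinct = 300 − 26 = 274

274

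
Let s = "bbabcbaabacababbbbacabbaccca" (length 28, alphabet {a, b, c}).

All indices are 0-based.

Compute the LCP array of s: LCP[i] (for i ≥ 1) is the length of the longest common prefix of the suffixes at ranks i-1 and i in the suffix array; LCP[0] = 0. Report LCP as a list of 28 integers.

rank→(start, suffix):
  0 → (27, 'a')
  1 → (6, 'aabacababbbbacabbaccca')
  2 → (11, 'ababbbbacabbaccca')
  3 → (7, 'abacababbbbacabbaccca')
  4 → (20, 'abbaccca')
  5 → (13, 'abbbbacabbaccca')
  6 → (2, 'abcbaabacababbbbacabbaccca')
  7 → (9, 'acababbbbacabbaccca')
  8 → (18, 'acabbaccca')
  9 → (23, 'accca')
  10 → (5, 'baabacababbbbacabbaccca')
  11 → (12, 'babbbbacabbaccca')
  12 → (1, 'babcbaabacababbbbacabbaccca')
  13 → (8, 'bacababbbbacabbaccca')
  14 → (17, 'bacabbaccca')
  15 → (22, 'baccca')
  16 → (0, 'bbabcbaabacababbbbacabbaccca')
  17 → (16, 'bbacabbaccca')
  18 → (21, 'bbaccca')
  19 → (15, 'bbbacabbaccca')
  20 → (14, 'bbbbacabbaccca')
  21 → (3, 'bcbaabacababbbbacabbaccca')
  22 → (26, 'ca')
  23 → (10, 'cababbbbacabbaccca')
  24 → (19, 'cabbaccca')
  25 → (4, 'cbaabacababbbbacabbaccca')
  26 → (25, 'cca')
  27 → (24, 'ccca')

SA = [27, 6, 11, 7, 20, 13, 2, 9, 18, 23, 5, 12, 1, 8, 17, 22, 0, 16, 21, 15, 14, 3, 26, 10, 19, 4, 25, 24]
rank  pair      lcp
   1  s[27:],s[6:]  1  'a'
   2  s[6:],s[11:]  1  'a'
   3  s[11:],s[7:]  3  'aba'
   4  s[7:],s[20:]  2  'ab'
   5  s[20:],s[13:]  3  'abb'
   6  s[13:],s[2:]  2  'ab'
   7  s[2:],s[9:]  1  'a'
   8  s[9:],s[18:]  4  'acab'
   9  s[18:],s[23:]  2  'ac'
  10  s[23:],s[5:]  0  ''
  11  s[5:],s[12:]  2  'ba'
  12  s[12:],s[1:]  3  'bab'
  13  s[1:],s[8:]  2  'ba'
  14  s[8:],s[17:]  5  'bacab'
  15  s[17:],s[22:]  3  'bac'
  16  s[22:],s[0:]  1  'b'
  17  s[0:],s[16:]  3  'bba'
  18  s[16:],s[21:]  4  'bbac'
  19  s[21:],s[15:]  2  'bb'
  20  s[15:],s[14:]  3  'bbb'
  21  s[14:],s[3:]  1  'b'
  22  s[3:],s[26:]  0  ''
  23  s[26:],s[10:]  2  'ca'
  24  s[10:],s[19:]  3  'cab'
  25  s[19:],s[4:]  1  'c'
  26  s[4:],s[25:]  1  'c'
  27  s[25:],s[24:]  2  'cc'

[0, 1, 1, 3, 2, 3, 2, 1, 4, 2, 0, 2, 3, 2, 5, 3, 1, 3, 4, 2, 3, 1, 0, 2, 3, 1, 1, 2]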